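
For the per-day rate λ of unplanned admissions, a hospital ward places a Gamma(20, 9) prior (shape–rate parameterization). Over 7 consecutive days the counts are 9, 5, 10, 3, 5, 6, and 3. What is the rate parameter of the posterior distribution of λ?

Total count: 9 + 5 + 10 + 3 + 5 + 6 + 3 = 41.
Total exposure: 7 days.
By Gamma–Poisson conjugacy, the posterior is Gamma(α + Σx, β + Σt) = Gamma(20 + 41, 9 + 7) = Gamma(61, 16).

16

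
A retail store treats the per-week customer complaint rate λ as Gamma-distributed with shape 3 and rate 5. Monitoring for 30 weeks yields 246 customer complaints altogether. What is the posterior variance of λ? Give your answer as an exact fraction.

249/1225

Total count 246 over total exposure 30 weeks.
By Gamma–Poisson conjugacy, the posterior is Gamma(α + Σx, β + Σt) = Gamma(3 + 246, 5 + 30) = Gamma(249, 35).
Posterior variance = α'/β'² = 249/1225.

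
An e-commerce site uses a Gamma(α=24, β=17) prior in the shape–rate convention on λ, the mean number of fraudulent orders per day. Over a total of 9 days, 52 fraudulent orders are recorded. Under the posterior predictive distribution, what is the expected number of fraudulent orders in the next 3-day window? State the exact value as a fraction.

114/13

Total count 52 over total exposure 9 days.
Posterior: α' = 24 + 52 = 76, β' = 17 + 9 = 26.
Predictive mean over a 3-day window = T·E[λ|data] = 3·76/26 = 114/13.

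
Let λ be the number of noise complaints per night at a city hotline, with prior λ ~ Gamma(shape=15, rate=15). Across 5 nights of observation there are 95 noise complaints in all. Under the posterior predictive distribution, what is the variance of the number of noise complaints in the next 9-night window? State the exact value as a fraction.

Total count 95 over total exposure 5 nights.
Gamma(α, β) with Poisson data over total exposure Σt gives posterior Gamma(α+Σx, β+Σt) = Gamma(110, 20).
The posterior predictive for a window of length T is Negative Binomial with variance T·α'·(β'+T)/β'² = 9·110·29/400 = 2871/40.

2871/40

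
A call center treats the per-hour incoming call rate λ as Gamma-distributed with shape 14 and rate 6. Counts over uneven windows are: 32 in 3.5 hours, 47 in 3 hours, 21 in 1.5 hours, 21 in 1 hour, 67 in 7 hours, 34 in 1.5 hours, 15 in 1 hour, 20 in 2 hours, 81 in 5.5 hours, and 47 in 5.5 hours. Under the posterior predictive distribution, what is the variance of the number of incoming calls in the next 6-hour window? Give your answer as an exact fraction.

46284/625

Total count: 32 + 47 + 21 + 21 + 67 + 34 + 15 + 20 + 81 + 47 = 385.
Total exposure: 3.5 + 3 + 1.5 + 1 + 7 + 1.5 + 1 + 2 + 5.5 + 5.5 = 31.5 hours.
Gamma(α, β) with Poisson data over total exposure Σt gives posterior Gamma(α+Σx, β+Σt) = Gamma(399, 75/2).
The posterior predictive for a window of length T is Negative Binomial with variance T·α'·(β'+T)/β'² = 6·399·(87/2)/(5625/4) = 46284/625.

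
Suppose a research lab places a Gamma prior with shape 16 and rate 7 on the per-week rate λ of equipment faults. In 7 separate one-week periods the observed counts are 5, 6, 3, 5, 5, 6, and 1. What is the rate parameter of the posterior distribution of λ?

14

Total count: 5 + 6 + 3 + 5 + 5 + 6 + 1 = 31.
Total exposure: 7 weeks.
Posterior: α' = 16 + 31 = 47, β' = 7 + 7 = 14.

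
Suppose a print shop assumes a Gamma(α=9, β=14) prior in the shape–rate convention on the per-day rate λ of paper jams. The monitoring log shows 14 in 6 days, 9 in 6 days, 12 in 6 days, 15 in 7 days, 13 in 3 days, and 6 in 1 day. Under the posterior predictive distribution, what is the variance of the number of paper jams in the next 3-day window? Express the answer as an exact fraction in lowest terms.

10764/1849

Total count: 14 + 9 + 12 + 15 + 13 + 6 = 69.
Total exposure: 6 + 6 + 6 + 7 + 3 + 1 = 29 days.
The Gamma prior is conjugate for the Poisson rate, so λ | data ~ Gamma(9+69, 14+29) = Gamma(78, 43).
The posterior predictive for a window of length T is Negative Binomial with variance T·α'·(β'+T)/β'² = 3·78·46/1849 = 10764/1849.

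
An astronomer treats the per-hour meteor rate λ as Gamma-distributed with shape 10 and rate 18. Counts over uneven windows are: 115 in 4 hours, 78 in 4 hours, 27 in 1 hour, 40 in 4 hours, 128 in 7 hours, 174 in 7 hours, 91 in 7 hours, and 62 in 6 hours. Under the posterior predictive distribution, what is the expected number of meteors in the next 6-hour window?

Total count: 115 + 78 + 27 + 40 + 128 + 174 + 91 + 62 = 715.
Total exposure: 4 + 4 + 1 + 4 + 7 + 7 + 7 + 6 = 40 hours.
Gamma(α, β) with Poisson data over total exposure Σt gives posterior Gamma(α+Σx, β+Σt) = Gamma(725, 58).
Predictive mean over a 6-hour window = T·E[λ|data] = 6·725/58 = 75.

75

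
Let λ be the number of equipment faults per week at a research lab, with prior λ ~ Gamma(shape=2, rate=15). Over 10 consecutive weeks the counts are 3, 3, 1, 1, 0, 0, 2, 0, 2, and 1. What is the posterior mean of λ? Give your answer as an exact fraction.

Total count: 3 + 3 + 1 + 1 + 0 + 0 + 2 + 0 + 2 + 1 = 13.
Total exposure: 10 weeks.
By Gamma–Poisson conjugacy, the posterior is Gamma(α + Σx, β + Σt) = Gamma(2 + 13, 15 + 10) = Gamma(15, 25).
Posterior mean = α'/β' = 15/25 = 3/5.

3/5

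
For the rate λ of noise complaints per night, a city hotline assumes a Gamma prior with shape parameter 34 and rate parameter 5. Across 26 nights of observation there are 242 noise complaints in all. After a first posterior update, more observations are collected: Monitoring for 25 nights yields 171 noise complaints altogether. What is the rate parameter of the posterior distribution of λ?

56

Total count 242 over total exposure 26 nights.
After the first batch: Gamma(34 + 242, 5 + 26) = Gamma(276, 31).
Total count 171 over total exposure 25 nights.
After the second batch: Gamma(276 + 171, 31 + 25) = Gamma(447, 56).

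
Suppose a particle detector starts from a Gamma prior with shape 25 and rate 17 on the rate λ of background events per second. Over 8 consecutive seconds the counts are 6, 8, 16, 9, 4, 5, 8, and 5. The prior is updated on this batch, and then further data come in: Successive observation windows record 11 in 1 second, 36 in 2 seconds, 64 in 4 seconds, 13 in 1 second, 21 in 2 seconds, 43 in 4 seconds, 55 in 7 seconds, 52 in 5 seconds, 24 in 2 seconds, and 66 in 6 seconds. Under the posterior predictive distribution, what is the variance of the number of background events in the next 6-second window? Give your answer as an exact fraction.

Total count: 6 + 8 + 16 + 9 + 4 + 5 + 8 + 5 = 61.
Total exposure: 8 seconds.
After the first batch: Gamma(25 + 61, 17 + 8) = Gamma(86, 25).
Total count: 11 + 36 + 64 + 13 + 21 + 43 + 55 + 52 + 24 + 66 = 385.
Total exposure: 1 + 2 + 4 + 1 + 2 + 4 + 7 + 5 + 2 + 6 = 34 seconds.
After the second batch: Gamma(86 + 385, 25 + 34) = Gamma(471, 59).
The posterior predictive for a window of length T is Negative Binomial with variance T·α'·(β'+T)/β'² = 6·471·65/3481 = 183690/3481.

183690/3481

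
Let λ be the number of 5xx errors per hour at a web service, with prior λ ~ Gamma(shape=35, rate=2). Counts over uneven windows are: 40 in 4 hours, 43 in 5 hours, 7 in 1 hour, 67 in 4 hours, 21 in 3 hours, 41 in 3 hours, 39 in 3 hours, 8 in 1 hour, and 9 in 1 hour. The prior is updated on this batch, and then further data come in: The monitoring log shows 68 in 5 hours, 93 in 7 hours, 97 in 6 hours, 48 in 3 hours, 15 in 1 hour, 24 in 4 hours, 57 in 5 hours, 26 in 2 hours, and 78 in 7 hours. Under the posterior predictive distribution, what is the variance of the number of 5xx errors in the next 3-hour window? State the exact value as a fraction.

Total count: 40 + 43 + 7 + 67 + 21 + 41 + 39 + 8 + 9 = 275.
Total exposure: 4 + 5 + 1 + 4 + 3 + 3 + 3 + 1 + 1 = 25 hours.
After the first batch: Gamma(35 + 275, 2 + 25) = Gamma(310, 27).
Total count: 68 + 93 + 97 + 48 + 15 + 24 + 57 + 26 + 78 = 506.
Total exposure: 5 + 7 + 6 + 3 + 1 + 4 + 5 + 2 + 7 = 40 hours.
After the second batch: Gamma(310 + 506, 27 + 40) = Gamma(816, 67).
The posterior predictive for a window of length T is Negative Binomial with variance T·α'·(β'+T)/β'² = 3·816·70/4489 = 171360/4489.

171360/4489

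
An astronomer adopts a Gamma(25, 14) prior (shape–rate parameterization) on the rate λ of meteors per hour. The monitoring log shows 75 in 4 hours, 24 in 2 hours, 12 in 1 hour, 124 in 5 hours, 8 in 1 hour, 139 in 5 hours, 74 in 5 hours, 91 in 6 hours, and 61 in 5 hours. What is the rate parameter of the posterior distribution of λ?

48

Total count: 75 + 24 + 12 + 124 + 8 + 139 + 74 + 91 + 61 = 608.
Total exposure: 4 + 2 + 1 + 5 + 1 + 5 + 5 + 6 + 5 = 34 hours.
Posterior: α' = 25 + 608 = 633, β' = 14 + 34 = 48.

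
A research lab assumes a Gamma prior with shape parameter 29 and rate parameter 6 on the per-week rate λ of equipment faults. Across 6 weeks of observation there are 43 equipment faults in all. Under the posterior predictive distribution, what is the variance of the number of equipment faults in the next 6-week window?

54

Total count 43 over total exposure 6 weeks.
By Gamma–Poisson conjugacy, the posterior is Gamma(α + Σx, β + Σt) = Gamma(29 + 43, 6 + 6) = Gamma(72, 12).
The posterior predictive for a window of length T is Negative Binomial with variance T·α'·(β'+T)/β'² = 6·72·18/144 = 54.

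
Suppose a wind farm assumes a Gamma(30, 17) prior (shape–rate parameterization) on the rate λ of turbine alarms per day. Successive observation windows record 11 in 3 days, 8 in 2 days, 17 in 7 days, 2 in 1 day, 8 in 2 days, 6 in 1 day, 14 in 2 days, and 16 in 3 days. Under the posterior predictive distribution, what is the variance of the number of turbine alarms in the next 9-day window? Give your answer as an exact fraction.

Total count: 11 + 8 + 17 + 2 + 8 + 6 + 14 + 16 = 82.
Total exposure: 3 + 2 + 7 + 1 + 2 + 1 + 2 + 3 = 21 days.
Posterior: α' = 30 + 82 = 112, β' = 17 + 21 = 38.
The posterior predictive for a window of length T is Negative Binomial with variance T·α'·(β'+T)/β'² = 9·112·47/1444 = 11844/361.

11844/361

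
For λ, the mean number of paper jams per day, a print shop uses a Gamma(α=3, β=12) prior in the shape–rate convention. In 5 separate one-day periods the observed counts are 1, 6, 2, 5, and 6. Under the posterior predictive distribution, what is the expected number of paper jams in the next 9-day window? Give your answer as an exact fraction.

Total count: 1 + 6 + 2 + 5 + 6 = 20.
Total exposure: 5 days.
Gamma(α, β) with Poisson data over total exposure Σt gives posterior Gamma(α+Σx, β+Σt) = Gamma(23, 17).
Predictive mean over a 9-day window = T·E[λ|data] = 9·23/17 = 207/17.

207/17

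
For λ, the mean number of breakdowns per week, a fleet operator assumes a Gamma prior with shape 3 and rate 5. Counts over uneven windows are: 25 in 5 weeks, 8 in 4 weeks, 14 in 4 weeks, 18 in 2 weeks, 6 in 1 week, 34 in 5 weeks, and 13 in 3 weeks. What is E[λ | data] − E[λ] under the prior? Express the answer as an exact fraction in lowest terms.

Total count: 25 + 8 + 14 + 18 + 6 + 34 + 13 = 118.
Total exposure: 5 + 4 + 4 + 2 + 1 + 5 + 3 = 24 weeks.
The Gamma prior is conjugate for the Poisson rate, so λ | data ~ Gamma(3+118, 5+24) = Gamma(121, 29).
Posterior mean = 121/29 = 121/29; prior mean = 3/5 = 3/5. Difference = 121/29 − 3/5 = 518/145.

518/145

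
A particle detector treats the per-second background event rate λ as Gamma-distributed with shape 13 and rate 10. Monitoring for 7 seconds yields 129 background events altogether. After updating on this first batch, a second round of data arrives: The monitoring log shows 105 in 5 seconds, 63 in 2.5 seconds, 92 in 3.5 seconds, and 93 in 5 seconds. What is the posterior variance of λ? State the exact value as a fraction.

5/11

Total count 129 over total exposure 7 seconds.
After the first batch: Gamma(13 + 129, 10 + 7) = Gamma(142, 17).
Total count: 105 + 63 + 92 + 93 = 353.
Total exposure: 5 + 2.5 + 3.5 + 5 = 16 seconds.
After the second batch: Gamma(142 + 353, 17 + 16) = Gamma(495, 33).
Posterior variance = α'/β'² = 495/1089 = 5/11.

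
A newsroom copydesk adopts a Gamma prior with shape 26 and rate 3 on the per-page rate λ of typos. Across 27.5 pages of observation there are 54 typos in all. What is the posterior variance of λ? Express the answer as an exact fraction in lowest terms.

320/3721

Total count 54 over total exposure 27.5 pages.
Posterior: α' = 26 + 54 = 80, β' = 3 + 27.5 = 61/2.
Posterior variance = α'/β'² = 80/(3721/4) = 320/3721.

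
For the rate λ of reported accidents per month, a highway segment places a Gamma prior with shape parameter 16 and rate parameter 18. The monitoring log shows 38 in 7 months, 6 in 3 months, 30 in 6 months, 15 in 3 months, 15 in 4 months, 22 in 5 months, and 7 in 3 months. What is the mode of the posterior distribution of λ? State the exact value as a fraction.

148/49

Total count: 38 + 6 + 30 + 15 + 15 + 22 + 7 = 133.
Total exposure: 7 + 3 + 6 + 3 + 4 + 5 + 3 = 31 months.
Gamma(α, β) with Poisson data over total exposure Σt gives posterior Gamma(α+Σx, β+Σt) = Gamma(149, 49).
Posterior mode = (α'−1)/β' = 148/49.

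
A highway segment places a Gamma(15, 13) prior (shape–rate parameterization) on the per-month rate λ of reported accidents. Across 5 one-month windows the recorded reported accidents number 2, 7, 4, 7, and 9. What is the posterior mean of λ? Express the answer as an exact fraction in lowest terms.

Total count: 2 + 7 + 4 + 7 + 9 = 29.
Total exposure: 5 months.
Gamma(α, β) with Poisson data over total exposure Σt gives posterior Gamma(α+Σx, β+Σt) = Gamma(44, 18).
Posterior mean = α'/β' = 44/18 = 22/9.

22/9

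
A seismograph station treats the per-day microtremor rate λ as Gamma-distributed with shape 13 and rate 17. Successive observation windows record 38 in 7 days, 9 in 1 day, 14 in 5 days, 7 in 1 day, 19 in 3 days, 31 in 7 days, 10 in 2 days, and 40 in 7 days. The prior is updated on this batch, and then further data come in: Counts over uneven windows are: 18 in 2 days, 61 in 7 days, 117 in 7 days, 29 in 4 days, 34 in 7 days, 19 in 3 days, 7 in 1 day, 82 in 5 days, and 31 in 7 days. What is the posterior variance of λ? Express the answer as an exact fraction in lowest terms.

Total count: 38 + 9 + 14 + 7 + 19 + 31 + 10 + 40 = 168.
Total exposure: 7 + 1 + 5 + 1 + 3 + 7 + 2 + 7 = 33 days.
After the first batch: Gamma(13 + 168, 17 + 33) = Gamma(181, 50).
Total count: 18 + 61 + 117 + 29 + 34 + 19 + 7 + 82 + 31 = 398.
Total exposure: 2 + 7 + 7 + 4 + 7 + 3 + 1 + 5 + 7 = 43 days.
After the second batch: Gamma(181 + 398, 50 + 43) = Gamma(579, 93).
Posterior variance = α'/β'² = 579/8649 = 193/2883.

193/2883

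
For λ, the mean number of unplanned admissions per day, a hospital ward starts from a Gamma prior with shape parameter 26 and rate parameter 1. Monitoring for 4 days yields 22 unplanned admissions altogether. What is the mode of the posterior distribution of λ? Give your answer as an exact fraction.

47/5

Total count 22 over total exposure 4 days.
Posterior: α' = 26 + 22 = 48, β' = 1 + 4 = 5.
Posterior mode = (α'−1)/β' = 47/5.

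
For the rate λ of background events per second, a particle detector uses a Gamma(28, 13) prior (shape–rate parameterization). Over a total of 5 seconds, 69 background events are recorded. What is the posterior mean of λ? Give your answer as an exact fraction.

Total count 69 over total exposure 5 seconds.
Posterior: α' = 28 + 69 = 97, β' = 13 + 5 = 18.
Posterior mean = α'/β' = 97/18.

97/18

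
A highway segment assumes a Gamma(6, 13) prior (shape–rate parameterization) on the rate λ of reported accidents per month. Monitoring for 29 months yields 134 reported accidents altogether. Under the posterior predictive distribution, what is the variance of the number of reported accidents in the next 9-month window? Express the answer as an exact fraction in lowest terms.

255/7

Total count 134 over total exposure 29 months.
Posterior: α' = 6 + 134 = 140, β' = 13 + 29 = 42.
The posterior predictive for a window of length T is Negative Binomial with variance T·α'·(β'+T)/β'² = 9·140·51/1764 = 255/7.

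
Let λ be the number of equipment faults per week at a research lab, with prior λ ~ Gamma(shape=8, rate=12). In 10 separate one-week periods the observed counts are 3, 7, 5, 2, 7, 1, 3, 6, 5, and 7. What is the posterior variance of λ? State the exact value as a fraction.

27/242

Total count: 3 + 7 + 5 + 2 + 7 + 1 + 3 + 6 + 5 + 7 = 46.
Total exposure: 10 weeks.
By Gamma–Poisson conjugacy, the posterior is Gamma(α + Σx, β + Σt) = Gamma(8 + 46, 12 + 10) = Gamma(54, 22).
Posterior variance = α'/β'² = 54/484 = 27/242.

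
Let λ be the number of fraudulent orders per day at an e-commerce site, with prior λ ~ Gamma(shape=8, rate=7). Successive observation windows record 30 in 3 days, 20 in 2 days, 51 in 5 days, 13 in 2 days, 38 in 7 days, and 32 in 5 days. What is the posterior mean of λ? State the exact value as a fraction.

192/31

Total count: 30 + 20 + 51 + 13 + 38 + 32 = 184.
Total exposure: 3 + 2 + 5 + 2 + 7 + 5 = 24 days.
Posterior: α' = 8 + 184 = 192, β' = 7 + 24 = 31.
Posterior mean = α'/β' = 192/31.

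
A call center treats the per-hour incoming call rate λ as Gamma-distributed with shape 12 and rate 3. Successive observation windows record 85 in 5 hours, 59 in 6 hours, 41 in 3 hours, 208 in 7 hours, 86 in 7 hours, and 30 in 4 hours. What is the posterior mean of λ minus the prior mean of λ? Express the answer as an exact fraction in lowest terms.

381/35

Total count: 85 + 59 + 41 + 208 + 86 + 30 = 509.
Total exposure: 5 + 6 + 3 + 7 + 7 + 4 = 32 hours.
The Gamma prior is conjugate for the Poisson rate, so λ | data ~ Gamma(12+509, 3+32) = Gamma(521, 35).
Posterior mean = 521/35 = 521/35; prior mean = 12/3 = 4. Difference = 521/35 − 4 = 381/35.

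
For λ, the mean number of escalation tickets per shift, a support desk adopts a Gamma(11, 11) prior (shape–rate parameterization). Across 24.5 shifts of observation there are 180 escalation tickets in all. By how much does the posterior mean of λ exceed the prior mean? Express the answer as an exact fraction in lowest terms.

311/71

Total count 180 over total exposure 24.5 shifts.
Gamma(α, β) with Poisson data over total exposure Σt gives posterior Gamma(α+Σx, β+Σt) = Gamma(191, 71/2).
Posterior mean = 191/(71/2) = 382/71; prior mean = 11/11 = 1. Difference = 382/71 − 1 = 311/71.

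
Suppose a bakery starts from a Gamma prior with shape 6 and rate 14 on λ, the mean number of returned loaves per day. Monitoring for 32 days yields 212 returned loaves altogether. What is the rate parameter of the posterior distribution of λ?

Total count 212 over total exposure 32 days.
Posterior: α' = 6 + 212 = 218, β' = 14 + 32 = 46.

46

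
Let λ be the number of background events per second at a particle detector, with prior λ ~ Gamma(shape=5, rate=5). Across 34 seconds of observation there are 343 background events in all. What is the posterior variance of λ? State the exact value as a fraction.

116/507

Total count 343 over total exposure 34 seconds.
By Gamma–Poisson conjugacy, the posterior is Gamma(α + Σx, β + Σt) = Gamma(5 + 343, 5 + 34) = Gamma(348, 39).
Posterior variance = α'/β'² = 348/1521 = 116/507.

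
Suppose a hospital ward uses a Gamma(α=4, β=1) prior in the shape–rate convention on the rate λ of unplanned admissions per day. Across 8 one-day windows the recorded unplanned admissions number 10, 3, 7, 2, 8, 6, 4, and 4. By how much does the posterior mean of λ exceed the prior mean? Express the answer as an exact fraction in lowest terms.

Total count: 10 + 3 + 7 + 2 + 8 + 6 + 4 + 4 = 44.
Total exposure: 8 days.
Posterior: α' = 4 + 44 = 48, β' = 1 + 8 = 9.
Posterior mean = 48/9 = 16/3; prior mean = 4/1 = 4. Difference = 16/3 − 4 = 4/3.

4/3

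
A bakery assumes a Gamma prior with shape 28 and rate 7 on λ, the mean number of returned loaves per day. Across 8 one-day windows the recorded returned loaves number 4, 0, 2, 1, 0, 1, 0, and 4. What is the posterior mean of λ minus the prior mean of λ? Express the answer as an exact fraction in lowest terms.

-4/3

Total count: 4 + 0 + 2 + 1 + 0 + 1 + 0 + 4 = 12.
Total exposure: 8 days.
Conjugate update: add total count to the shape and total exposure to the rate, giving Gamma(40, 15).
Posterior mean = 40/15 = 8/3; prior mean = 28/7 = 4. Difference = 8/3 − 4 = -4/3.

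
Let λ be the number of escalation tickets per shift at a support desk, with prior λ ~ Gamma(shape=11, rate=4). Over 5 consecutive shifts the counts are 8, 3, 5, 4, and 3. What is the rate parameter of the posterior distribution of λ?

9

Total count: 8 + 3 + 5 + 4 + 3 = 23.
Total exposure: 5 shifts.
Conjugate update: add total count to the shape and total exposure to the rate, giving Gamma(34, 9).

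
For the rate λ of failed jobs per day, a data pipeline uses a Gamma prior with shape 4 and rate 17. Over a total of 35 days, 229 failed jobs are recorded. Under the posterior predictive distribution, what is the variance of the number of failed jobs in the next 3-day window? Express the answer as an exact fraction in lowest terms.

38445/2704

Total count 229 over total exposure 35 days.
Gamma(α, β) with Poisson data over total exposure Σt gives posterior Gamma(α+Σx, β+Σt) = Gamma(233, 52).
The posterior predictive for a window of length T is Negative Binomial with variance T·α'·(β'+T)/β'² = 3·233·55/2704 = 38445/2704.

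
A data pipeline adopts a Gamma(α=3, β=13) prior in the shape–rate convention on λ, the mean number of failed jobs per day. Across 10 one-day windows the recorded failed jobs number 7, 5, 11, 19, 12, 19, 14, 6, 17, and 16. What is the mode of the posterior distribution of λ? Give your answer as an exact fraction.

Total count: 7 + 5 + 11 + 19 + 12 + 19 + 14 + 6 + 17 + 16 = 126.
Total exposure: 10 days.
The Gamma prior is conjugate for the Poisson rate, so λ | data ~ Gamma(3+126, 13+10) = Gamma(129, 23).
Posterior mode = (α'−1)/β' = 128/23.

128/23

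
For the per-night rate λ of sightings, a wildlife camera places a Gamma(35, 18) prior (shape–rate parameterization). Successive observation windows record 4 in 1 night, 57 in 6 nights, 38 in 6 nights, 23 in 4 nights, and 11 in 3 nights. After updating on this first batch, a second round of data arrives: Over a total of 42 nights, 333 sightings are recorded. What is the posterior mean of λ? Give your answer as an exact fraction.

Total count: 4 + 57 + 38 + 23 + 11 = 133.
Total exposure: 1 + 6 + 6 + 4 + 3 = 20 nights.
After the first batch: Gamma(35 + 133, 18 + 20) = Gamma(168, 38).
Total count 333 over total exposure 42 nights.
After the second batch: Gamma(168 + 333, 38 + 42) = Gamma(501, 80).
Posterior mean = α'/β' = 501/80.

501/80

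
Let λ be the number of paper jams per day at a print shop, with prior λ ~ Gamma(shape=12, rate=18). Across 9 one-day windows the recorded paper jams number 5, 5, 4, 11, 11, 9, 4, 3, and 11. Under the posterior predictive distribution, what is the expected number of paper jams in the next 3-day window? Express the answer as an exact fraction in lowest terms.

Total count: 5 + 5 + 4 + 11 + 11 + 9 + 4 + 3 + 11 = 63.
Total exposure: 9 days.
Gamma(α, β) with Poisson data over total exposure Σt gives posterior Gamma(α+Σx, β+Σt) = Gamma(75, 27).
Predictive mean over a 3-day window = T·E[λ|data] = 3·75/27 = 25/3.

25/3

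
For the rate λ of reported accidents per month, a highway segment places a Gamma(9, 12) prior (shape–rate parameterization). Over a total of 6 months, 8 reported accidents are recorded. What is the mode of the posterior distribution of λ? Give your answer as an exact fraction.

Total count 8 over total exposure 6 months.
The Gamma prior is conjugate for the Poisson rate, so λ | data ~ Gamma(9+8, 12+6) = Gamma(17, 18).
Posterior mode = (α'−1)/β' = 16/18 = 8/9.

8/9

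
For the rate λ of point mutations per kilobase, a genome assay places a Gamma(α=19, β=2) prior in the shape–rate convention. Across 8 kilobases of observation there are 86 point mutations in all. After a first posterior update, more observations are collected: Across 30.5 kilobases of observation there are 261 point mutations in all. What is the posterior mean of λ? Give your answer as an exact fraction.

Total count 86 over total exposure 8 kilobases.
After the first batch: Gamma(19 + 86, 2 + 8) = Gamma(105, 10).
Total count 261 over total exposure 30.5 kilobases.
After the second batch: Gamma(105 + 261, 10 + 30.5) = Gamma(366, 81/2).
Posterior mean = α'/β' = 366/(81/2) = 244/27.

244/27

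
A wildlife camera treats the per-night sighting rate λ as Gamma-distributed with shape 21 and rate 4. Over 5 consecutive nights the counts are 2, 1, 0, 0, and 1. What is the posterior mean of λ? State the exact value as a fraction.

Total count: 2 + 1 + 0 + 0 + 1 = 4.
Total exposure: 5 nights.
Gamma(α, β) with Poisson data over total exposure Σt gives posterior Gamma(α+Σx, β+Σt) = Gamma(25, 9).
Posterior mean = α'/β' = 25/9.

25/9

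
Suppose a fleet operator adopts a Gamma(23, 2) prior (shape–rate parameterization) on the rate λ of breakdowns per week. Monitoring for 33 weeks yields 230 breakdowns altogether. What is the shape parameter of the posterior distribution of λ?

253

Total count 230 over total exposure 33 weeks.
By Gamma–Poisson conjugacy, the posterior is Gamma(α + Σx, β + Σt) = Gamma(23 + 230, 2 + 33) = Gamma(253, 35).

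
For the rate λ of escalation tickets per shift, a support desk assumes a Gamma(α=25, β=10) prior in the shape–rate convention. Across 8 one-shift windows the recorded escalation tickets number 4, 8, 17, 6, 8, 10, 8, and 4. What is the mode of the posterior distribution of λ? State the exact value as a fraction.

89/18

Total count: 4 + 8 + 17 + 6 + 8 + 10 + 8 + 4 = 65.
Total exposure: 8 shifts.
Conjugate update: add total count to the shape and total exposure to the rate, giving Gamma(90, 18).
Posterior mode = (α'−1)/β' = 89/18.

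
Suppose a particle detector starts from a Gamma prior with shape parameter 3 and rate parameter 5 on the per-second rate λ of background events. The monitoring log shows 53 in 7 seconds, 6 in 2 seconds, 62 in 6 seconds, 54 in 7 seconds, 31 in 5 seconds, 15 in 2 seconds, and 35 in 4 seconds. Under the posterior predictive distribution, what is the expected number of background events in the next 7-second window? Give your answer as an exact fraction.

1813/38

Total count: 53 + 6 + 62 + 54 + 31 + 15 + 35 = 256.
Total exposure: 7 + 2 + 6 + 7 + 5 + 2 + 4 = 33 seconds.
The Gamma prior is conjugate for the Poisson rate, so λ | data ~ Gamma(3+256, 5+33) = Gamma(259, 38).
Predictive mean over a 7-second window = T·E[λ|data] = 7·259/38 = 1813/38.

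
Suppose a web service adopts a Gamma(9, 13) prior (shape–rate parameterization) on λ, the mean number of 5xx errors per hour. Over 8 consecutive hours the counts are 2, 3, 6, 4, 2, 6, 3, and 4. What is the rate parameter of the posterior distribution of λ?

21

Total count: 2 + 3 + 6 + 4 + 2 + 6 + 3 + 4 = 30.
Total exposure: 8 hours.
By Gamma–Poisson conjugacy, the posterior is Gamma(α + Σx, β + Σt) = Gamma(9 + 30, 13 + 8) = Gamma(39, 21).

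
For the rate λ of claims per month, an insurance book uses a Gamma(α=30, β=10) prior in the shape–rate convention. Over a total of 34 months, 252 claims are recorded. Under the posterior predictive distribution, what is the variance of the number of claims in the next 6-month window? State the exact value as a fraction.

Total count 252 over total exposure 34 months.
Gamma(α, β) with Poisson data over total exposure Σt gives posterior Gamma(α+Σx, β+Σt) = Gamma(282, 44).
The posterior predictive for a window of length T is Negative Binomial with variance T·α'·(β'+T)/β'² = 6·282·50/1936 = 10575/242.

10575/242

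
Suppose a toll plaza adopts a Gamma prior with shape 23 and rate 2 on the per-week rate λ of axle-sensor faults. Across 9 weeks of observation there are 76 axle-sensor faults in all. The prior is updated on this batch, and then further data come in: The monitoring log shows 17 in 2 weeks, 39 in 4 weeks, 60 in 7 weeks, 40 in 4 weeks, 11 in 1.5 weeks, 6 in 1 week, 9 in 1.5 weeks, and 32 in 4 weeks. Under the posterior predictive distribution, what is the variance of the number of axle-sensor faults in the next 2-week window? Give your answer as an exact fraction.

Total count 76 over total exposure 9 weeks.
After the first batch: Gamma(23 + 76, 2 + 9) = Gamma(99, 11).
Total count: 17 + 39 + 60 + 40 + 11 + 6 + 9 + 32 = 214.
Total exposure: 2 + 4 + 7 + 4 + 1.5 + 1 + 1.5 + 4 = 25 weeks.
After the second batch: Gamma(99 + 214, 11 + 25) = Gamma(313, 36).
The posterior predictive for a window of length T is Negative Binomial with variance T·α'·(β'+T)/β'² = 2·313·38/1296 = 5947/324.

5947/324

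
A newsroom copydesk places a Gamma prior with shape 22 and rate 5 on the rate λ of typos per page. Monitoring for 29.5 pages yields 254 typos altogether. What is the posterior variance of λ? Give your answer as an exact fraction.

16/69

Total count 254 over total exposure 29.5 pages.
Gamma(α, β) with Poisson data over total exposure Σt gives posterior Gamma(α+Σx, β+Σt) = Gamma(276, 69/2).
Posterior variance = α'/β'² = 276/(4761/4) = 16/69.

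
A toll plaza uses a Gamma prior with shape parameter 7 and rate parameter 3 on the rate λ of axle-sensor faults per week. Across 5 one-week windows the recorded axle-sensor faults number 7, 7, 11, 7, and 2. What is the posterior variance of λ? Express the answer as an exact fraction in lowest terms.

41/64

Total count: 7 + 7 + 11 + 7 + 2 = 34.
Total exposure: 5 weeks.
Conjugate update: add total count to the shape and total exposure to the rate, giving Gamma(41, 8).
Posterior variance = α'/β'² = 41/64.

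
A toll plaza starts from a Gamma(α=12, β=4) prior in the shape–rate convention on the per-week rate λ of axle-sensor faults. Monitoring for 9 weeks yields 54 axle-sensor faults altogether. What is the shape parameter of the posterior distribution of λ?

Total count 54 over total exposure 9 weeks.
Posterior: α' = 12 + 54 = 66, β' = 4 + 9 = 13.

66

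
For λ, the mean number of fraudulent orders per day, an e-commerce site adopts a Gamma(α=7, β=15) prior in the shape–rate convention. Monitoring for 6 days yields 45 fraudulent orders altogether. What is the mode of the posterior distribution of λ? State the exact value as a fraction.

Total count 45 over total exposure 6 days.
Conjugate update: add total count to the shape and total exposure to the rate, giving Gamma(52, 21).
Posterior mode = (α'−1)/β' = 51/21 = 17/7.

17/7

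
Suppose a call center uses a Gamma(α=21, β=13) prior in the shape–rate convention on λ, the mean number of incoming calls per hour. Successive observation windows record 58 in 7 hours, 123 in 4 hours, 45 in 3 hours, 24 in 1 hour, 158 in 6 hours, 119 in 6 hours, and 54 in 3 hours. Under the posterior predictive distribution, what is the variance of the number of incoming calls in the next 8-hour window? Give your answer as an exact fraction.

Total count: 58 + 123 + 45 + 24 + 158 + 119 + 54 = 581.
Total exposure: 7 + 4 + 3 + 1 + 6 + 6 + 3 = 30 hours.
The Gamma prior is conjugate for the Poisson rate, so λ | data ~ Gamma(21+581, 13+30) = Gamma(602, 43).
The posterior predictive for a window of length T is Negative Binomial with variance T·α'·(β'+T)/β'² = 8·602·51/1849 = 5712/43.

5712/43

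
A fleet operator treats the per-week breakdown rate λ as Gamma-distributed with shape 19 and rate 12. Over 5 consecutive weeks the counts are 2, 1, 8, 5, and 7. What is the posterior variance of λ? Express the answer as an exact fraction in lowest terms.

42/289

Total count: 2 + 1 + 8 + 5 + 7 = 23.
Total exposure: 5 weeks.
The Gamma prior is conjugate for the Poisson rate, so λ | data ~ Gamma(19+23, 12+5) = Gamma(42, 17).
Posterior variance = α'/β'² = 42/289.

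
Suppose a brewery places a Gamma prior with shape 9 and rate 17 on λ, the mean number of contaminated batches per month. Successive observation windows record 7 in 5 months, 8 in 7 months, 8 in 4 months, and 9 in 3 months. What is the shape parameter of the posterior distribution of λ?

41

Total count: 7 + 8 + 8 + 9 = 32.
Total exposure: 5 + 7 + 4 + 3 = 19 months.
By Gamma–Poisson conjugacy, the posterior is Gamma(α + Σx, β + Σt) = Gamma(9 + 32, 17 + 19) = Gamma(41, 36).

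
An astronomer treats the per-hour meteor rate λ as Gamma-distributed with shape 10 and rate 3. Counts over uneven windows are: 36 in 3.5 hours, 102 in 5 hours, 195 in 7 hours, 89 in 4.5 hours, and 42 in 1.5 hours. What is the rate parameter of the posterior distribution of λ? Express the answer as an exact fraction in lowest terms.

49/2

Total count: 36 + 102 + 195 + 89 + 42 = 464.
Total exposure: 3.5 + 5 + 7 + 4.5 + 1.5 = 21.5 hours.
Gamma(α, β) with Poisson data over total exposure Σt gives posterior Gamma(α+Σx, β+Σt) = Gamma(474, 49/2).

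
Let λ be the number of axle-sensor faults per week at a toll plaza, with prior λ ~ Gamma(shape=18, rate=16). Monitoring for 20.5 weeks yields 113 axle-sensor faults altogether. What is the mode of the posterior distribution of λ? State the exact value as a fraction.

260/73

Total count 113 over total exposure 20.5 weeks.
Posterior: α' = 18 + 113 = 131, β' = 16 + 20.5 = 73/2.
Posterior mode = (α'−1)/β' = 130/(73/2) = 260/73.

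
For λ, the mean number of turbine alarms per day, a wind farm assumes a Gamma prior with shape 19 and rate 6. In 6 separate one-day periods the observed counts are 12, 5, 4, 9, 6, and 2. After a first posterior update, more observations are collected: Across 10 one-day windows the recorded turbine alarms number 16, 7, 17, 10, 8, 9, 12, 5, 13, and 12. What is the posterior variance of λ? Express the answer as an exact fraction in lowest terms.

Total count: 12 + 5 + 4 + 9 + 6 + 2 = 38.
Total exposure: 6 days.
After the first batch: Gamma(19 + 38, 6 + 6) = Gamma(57, 12).
Total count: 16 + 7 + 17 + 10 + 8 + 9 + 12 + 5 + 13 + 12 = 109.
Total exposure: 10 days.
After the second batch: Gamma(57 + 109, 12 + 10) = Gamma(166, 22).
Posterior variance = α'/β'² = 166/484 = 83/242.

83/242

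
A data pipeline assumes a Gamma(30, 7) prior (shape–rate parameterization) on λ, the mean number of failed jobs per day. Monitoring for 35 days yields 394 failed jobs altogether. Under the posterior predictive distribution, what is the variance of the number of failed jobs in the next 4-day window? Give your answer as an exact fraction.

Total count 394 over total exposure 35 days.
Conjugate update: add total count to the shape and total exposure to the rate, giving Gamma(424, 42).
The posterior predictive for a window of length T is Negative Binomial with variance T·α'·(β'+T)/β'² = 4·424·46/1764 = 19504/441.

19504/441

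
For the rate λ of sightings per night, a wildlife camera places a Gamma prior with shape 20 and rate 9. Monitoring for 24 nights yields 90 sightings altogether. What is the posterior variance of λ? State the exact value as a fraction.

Total count 90 over total exposure 24 nights.
The Gamma prior is conjugate for the Poisson rate, so λ | data ~ Gamma(20+90, 9+24) = Gamma(110, 33).
Posterior variance = α'/β'² = 110/1089 = 10/99.

10/99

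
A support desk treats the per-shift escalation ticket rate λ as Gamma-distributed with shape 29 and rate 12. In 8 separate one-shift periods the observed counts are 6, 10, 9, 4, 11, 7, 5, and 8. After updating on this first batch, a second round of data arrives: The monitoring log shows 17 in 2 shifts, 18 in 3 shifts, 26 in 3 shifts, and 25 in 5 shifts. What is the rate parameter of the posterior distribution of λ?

Total count: 6 + 10 + 9 + 4 + 11 + 7 + 5 + 8 = 60.
Total exposure: 8 shifts.
After the first batch: Gamma(29 + 60, 12 + 8) = Gamma(89, 20).
Total count: 17 + 18 + 26 + 25 = 86.
Total exposure: 2 + 3 + 3 + 5 = 13 shifts.
After the second batch: Gamma(89 + 86, 20 + 13) = Gamma(175, 33).

33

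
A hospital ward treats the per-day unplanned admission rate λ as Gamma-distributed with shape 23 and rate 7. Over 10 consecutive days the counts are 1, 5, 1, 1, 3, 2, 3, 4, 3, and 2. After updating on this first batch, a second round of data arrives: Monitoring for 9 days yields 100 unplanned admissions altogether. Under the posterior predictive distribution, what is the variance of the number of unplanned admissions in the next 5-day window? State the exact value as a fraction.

5735/169

Total count: 1 + 5 + 1 + 1 + 3 + 2 + 3 + 4 + 3 + 2 = 25.
Total exposure: 10 days.
After the first batch: Gamma(23 + 25, 7 + 10) = Gamma(48, 17).
Total count 100 over total exposure 9 days.
After the second batch: Gamma(48 + 100, 17 + 9) = Gamma(148, 26).
The posterior predictive for a window of length T is Negative Binomial with variance T·α'·(β'+T)/β'² = 5·148·31/676 = 5735/169.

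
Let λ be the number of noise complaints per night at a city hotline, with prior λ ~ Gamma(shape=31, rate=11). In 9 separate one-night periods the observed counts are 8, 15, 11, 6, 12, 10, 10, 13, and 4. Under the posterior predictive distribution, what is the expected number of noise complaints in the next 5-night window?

30

Total count: 8 + 15 + 11 + 6 + 12 + 10 + 10 + 13 + 4 = 89.
Total exposure: 9 nights.
By Gamma–Poisson conjugacy, the posterior is Gamma(α + Σx, β + Σt) = Gamma(31 + 89, 11 + 9) = Gamma(120, 20).
Predictive mean over a 5-night window = T·E[λ|data] = 5·120/20 = 30.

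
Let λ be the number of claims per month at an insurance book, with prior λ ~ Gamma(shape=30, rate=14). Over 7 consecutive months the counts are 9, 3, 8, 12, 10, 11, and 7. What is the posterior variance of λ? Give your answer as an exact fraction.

Total count: 9 + 3 + 8 + 12 + 10 + 11 + 7 = 60.
Total exposure: 7 months.
Gamma(α, β) with Poisson data over total exposure Σt gives posterior Gamma(α+Σx, β+Σt) = Gamma(90, 21).
Posterior variance = α'/β'² = 90/441 = 10/49.

10/49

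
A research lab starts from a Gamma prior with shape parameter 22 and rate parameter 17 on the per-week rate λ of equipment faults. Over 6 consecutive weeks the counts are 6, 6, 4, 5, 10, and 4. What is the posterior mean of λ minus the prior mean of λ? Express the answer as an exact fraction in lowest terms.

Total count: 6 + 6 + 4 + 5 + 10 + 4 = 35.
Total exposure: 6 weeks.
The Gamma prior is conjugate for the Poisson rate, so λ | data ~ Gamma(22+35, 17+6) = Gamma(57, 23).
Posterior mean = 57/23 = 57/23; prior mean = 22/17 = 22/17. Difference = 57/23 − 22/17 = 463/391.

463/391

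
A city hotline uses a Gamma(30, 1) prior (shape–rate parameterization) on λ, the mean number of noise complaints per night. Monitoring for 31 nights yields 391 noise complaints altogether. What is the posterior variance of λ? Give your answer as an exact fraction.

Total count 391 over total exposure 31 nights.
Gamma(α, β) with Poisson data over total exposure Σt gives posterior Gamma(α+Σx, β+Σt) = Gamma(421, 32).
Posterior variance = α'/β'² = 421/1024.

421/1024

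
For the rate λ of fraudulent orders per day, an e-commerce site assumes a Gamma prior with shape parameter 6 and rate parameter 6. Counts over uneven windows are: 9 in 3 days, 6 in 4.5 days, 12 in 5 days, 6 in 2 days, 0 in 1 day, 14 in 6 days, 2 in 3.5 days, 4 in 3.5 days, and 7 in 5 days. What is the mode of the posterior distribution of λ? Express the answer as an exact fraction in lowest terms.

Total count: 9 + 6 + 12 + 6 + 0 + 14 + 2 + 4 + 7 = 60.
Total exposure: 3 + 4.5 + 5 + 2 + 1 + 6 + 3.5 + 3.5 + 5 = 33.5 days.
By Gamma–Poisson conjugacy, the posterior is Gamma(α + Σx, β + Σt) = Gamma(6 + 60, 6 + 33.5) = Gamma(66, 79/2).
Posterior mode = (α'−1)/β' = 65/(79/2) = 130/79.

130/79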